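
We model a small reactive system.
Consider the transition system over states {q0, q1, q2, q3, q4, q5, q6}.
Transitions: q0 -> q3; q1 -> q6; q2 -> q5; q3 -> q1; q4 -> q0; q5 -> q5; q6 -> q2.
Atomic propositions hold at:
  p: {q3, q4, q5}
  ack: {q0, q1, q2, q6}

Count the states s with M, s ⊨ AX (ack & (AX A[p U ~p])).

Sat(~p) = {q0, q1, q2, q6}
A[p U ~p]: least fixpoint, start Z0 = Sat(~p) = {q0, q1, q2, q6}, add states in Sat(p) with every successor in Z. Z1 = {q0, q1, q2, q3, q4, q6}; fixed.
Sat(A[p U ~p]) = {q0, q1, q2, q3, q4, q6}
Sat(AX A[p U ~p]) = {s : every successor in {q0, q1, q2, q3, q4, q6}} = {q0, q1, q3, q4, q6}
Sat(ack & (AX A[p U ~p])) = {q0, q1, q6}
Sat(AX (ack & (AX A[p U ~p]))) = {s : every successor in {q0, q1, q6}} = {q1, q3, q4}
|Sat(AX (ack & (AX A[p U ~p])))| = |{q1, q3, q4}| = 3.

3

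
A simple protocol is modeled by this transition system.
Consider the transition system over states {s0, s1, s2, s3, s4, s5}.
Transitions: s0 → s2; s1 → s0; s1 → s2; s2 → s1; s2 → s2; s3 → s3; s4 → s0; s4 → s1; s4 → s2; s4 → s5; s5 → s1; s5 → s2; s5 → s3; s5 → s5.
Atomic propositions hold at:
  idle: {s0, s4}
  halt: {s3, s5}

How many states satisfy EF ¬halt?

Sat(¬halt) = {s0, s1, s2, s4}
EF ¬halt: least fixpoint, start Z0 = {s0, s1, s2, s4}, add states with some successor in Z. Z1 = {s0, s1, s2, s4, s5}; fixed.
Sat(EF ¬halt) = {s0, s1, s2, s4, s5}
|Sat(EF ¬halt)| = |{s0, s1, s2, s4, s5}| = 5.

5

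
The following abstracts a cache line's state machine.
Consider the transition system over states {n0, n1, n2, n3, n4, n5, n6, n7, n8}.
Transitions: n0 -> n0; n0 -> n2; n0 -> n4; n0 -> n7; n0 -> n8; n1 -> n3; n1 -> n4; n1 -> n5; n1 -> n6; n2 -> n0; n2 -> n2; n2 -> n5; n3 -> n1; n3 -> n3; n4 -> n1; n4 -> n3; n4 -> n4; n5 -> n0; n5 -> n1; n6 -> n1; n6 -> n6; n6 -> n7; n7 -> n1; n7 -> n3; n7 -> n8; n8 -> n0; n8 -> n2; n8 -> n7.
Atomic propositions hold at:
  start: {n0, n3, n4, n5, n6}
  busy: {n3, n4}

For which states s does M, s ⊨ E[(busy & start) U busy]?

Sat(busy & start) = {n3, n4}
E[(busy & start) U busy]: least fixpoint, start Z0 = Sat(busy) = {n3, n4}, add states in Sat(busy & start) with some successor in Z. Already a fixed point.
Sat(E[(busy & start) U busy]) = {n3, n4}

{n3, n4}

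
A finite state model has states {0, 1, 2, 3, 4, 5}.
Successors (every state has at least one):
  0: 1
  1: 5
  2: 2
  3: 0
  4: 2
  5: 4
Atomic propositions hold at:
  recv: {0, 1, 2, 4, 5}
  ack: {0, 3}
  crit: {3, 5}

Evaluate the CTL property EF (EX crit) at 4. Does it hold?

No

Sat(EX crit) = {s : some successor in {3, 5}} = {1}
EF (EX crit): least fixpoint, start Z0 = {1}, add states with some successor in Z. Z1 = {0, 1}; Z2 = {0, 1, 3}; fixed.
Sat(EF (EX crit)) = {0, 1, 3}
4 ∉ Sat(EF (EX crit)) = {0, 1, 3}, so the formula does not hold at 4.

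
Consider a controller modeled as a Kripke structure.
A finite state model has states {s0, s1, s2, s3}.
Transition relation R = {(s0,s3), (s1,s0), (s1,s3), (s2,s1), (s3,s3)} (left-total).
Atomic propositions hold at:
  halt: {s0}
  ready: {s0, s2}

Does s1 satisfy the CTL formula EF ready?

Yes

EF ready: least fixpoint, start Z0 = {s0, s2}, add states with some successor in Z. Z1 = {s0, s1, s2}; fixed.
Sat(EF ready) = {s0, s1, s2}
s1 ∈ Sat(EF ready) = {s0, s1, s2}, so the formula holds at s1.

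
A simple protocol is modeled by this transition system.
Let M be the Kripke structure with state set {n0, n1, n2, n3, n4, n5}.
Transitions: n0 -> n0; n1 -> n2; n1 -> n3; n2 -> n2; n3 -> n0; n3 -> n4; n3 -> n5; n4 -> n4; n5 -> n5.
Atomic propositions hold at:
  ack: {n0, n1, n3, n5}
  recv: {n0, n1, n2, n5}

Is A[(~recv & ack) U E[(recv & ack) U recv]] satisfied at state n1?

Yes

Sat(~recv) = {n3, n4}
Sat(~recv & ack) = {n3}
Sat(recv & ack) = {n0, n1, n5}
E[(recv & ack) U recv]: least fixpoint, start Z0 = Sat(recv) = {n0, n1, n2, n5}, add states in Sat(recv & ack) with some successor in Z. Already a fixed point.
Sat(E[(recv & ack) U recv]) = {n0, n1, n2, n5}
A[(~recv & ack) U E[(recv & ack) U recv]]: least fixpoint, start Z0 = Sat(E[(recv & ack) U recv]) = {n0, n1, n2, n5}, add states in Sat(~recv & ack) with every successor in Z. Already a fixed point.
Sat(A[(~recv & ack) U E[(recv & ack) U recv]]) = {n0, n1, n2, n5}
n1 ∈ Sat(A[(~recv & ack) U E[(recv & ack) U recv]]) = {n0, n1, n2, n5}, so the formula holds at n1.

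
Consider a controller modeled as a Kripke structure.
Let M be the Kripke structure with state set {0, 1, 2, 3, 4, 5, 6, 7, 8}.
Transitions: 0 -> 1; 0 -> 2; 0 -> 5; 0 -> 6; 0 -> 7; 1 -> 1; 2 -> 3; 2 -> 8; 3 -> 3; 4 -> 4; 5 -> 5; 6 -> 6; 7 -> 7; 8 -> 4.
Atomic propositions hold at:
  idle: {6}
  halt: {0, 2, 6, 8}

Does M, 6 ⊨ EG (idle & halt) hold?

Sat(idle & halt) = {6}
EG (idle & halt): greatest fixpoint, start Z0 = {6}, keep only states in Sat with some successor in Z. Already a fixed point.
Sat(EG (idle & halt)) = {6}
6 ∈ Sat(EG (idle & halt)) = {6}, so the formula holds at 6.

Yes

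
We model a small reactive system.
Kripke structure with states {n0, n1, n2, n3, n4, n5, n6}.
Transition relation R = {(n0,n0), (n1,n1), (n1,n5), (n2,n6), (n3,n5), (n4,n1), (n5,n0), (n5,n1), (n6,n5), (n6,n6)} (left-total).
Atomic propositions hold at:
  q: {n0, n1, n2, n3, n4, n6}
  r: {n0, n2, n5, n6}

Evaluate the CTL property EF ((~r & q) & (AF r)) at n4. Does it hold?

Sat(~r) = {n1, n3, n4}
Sat(~r & q) = {n1, n3, n4}
AF r: least fixpoint, start Z0 = {n0, n2, n5, n6}, add states with every successor in Z. Z1 = {n0, n2, n3, n5, n6}; fixed.
Sat(AF r) = {n0, n2, n3, n5, n6}
Sat((~r & q) & (AF r)) = {n3}
EF ((~r & q) & (AF r)): least fixpoint, start Z0 = {n3}, add states with some successor in Z. Already a fixed point.
Sat(EF ((~r & q) & (AF r))) = {n3}
n4 ∉ Sat(EF ((~r & q) & (AF r))) = {n3}, so the formula does not hold at n4.

No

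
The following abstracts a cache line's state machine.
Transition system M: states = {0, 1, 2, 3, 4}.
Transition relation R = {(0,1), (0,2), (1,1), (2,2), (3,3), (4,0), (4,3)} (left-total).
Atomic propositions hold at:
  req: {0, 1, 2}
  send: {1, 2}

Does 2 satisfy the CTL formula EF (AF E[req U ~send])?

No

Sat(~send) = {0, 3, 4}
E[req U ~send]: least fixpoint, start Z0 = Sat(~send) = {0, 3, 4}, add states in Sat(req) with some successor in Z. Already a fixed point.
Sat(E[req U ~send]) = {0, 3, 4}
AF E[req U ~send]: least fixpoint, start Z0 = {0, 3, 4}, add states with every successor in Z. Already a fixed point.
Sat(AF E[req U ~send]) = {0, 3, 4}
EF (AF E[req U ~send]): least fixpoint, start Z0 = {0, 3, 4}, add states with some successor in Z. Already a fixed point.
Sat(EF (AF E[req U ~send])) = {0, 3, 4}
2 ∉ Sat(EF (AF E[req U ~send])) = {0, 3, 4}, so the formula does not hold at 2.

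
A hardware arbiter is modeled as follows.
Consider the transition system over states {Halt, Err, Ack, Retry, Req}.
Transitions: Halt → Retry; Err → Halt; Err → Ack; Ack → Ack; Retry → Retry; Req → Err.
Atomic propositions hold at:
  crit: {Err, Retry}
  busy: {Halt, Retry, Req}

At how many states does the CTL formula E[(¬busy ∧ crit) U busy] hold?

Sat(¬busy) = {Err, Ack}
Sat(¬busy ∧ crit) = {Err}
E[(¬busy ∧ crit) U busy]: least fixpoint, start Z0 = Sat(busy) = {Halt, Retry, Req}, add states in Sat(¬busy ∧ crit) with some successor in Z. Z1 = {Halt, Err, Retry, Req}; fixed.
Sat(E[(¬busy ∧ crit) U busy]) = {Halt, Err, Retry, Req}
|Sat(E[(¬busy ∧ crit) U busy])| = |{Halt, Err, Retry, Req}| = 4.

4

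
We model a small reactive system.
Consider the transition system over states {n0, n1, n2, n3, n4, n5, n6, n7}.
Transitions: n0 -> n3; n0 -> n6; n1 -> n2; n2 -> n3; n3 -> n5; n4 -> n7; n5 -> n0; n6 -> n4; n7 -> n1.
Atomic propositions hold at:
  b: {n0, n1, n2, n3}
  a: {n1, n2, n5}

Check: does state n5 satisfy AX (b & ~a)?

Yes

Sat(~a) = {n0, n3, n4, n6, n7}
Sat(b & ~a) = {n0, n3}
Sat(AX (b & ~a)) = {s : every successor in {n0, n3}} = {n2, n5}
n5 ∈ Sat(AX (b & ~a)) = {n2, n5}, so the formula holds at n5.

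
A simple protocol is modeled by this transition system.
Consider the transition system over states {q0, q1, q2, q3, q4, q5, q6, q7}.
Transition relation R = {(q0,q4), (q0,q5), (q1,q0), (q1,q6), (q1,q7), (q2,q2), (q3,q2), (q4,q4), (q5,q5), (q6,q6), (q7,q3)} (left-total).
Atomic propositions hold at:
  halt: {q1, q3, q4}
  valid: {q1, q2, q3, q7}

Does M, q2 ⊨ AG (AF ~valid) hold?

No

Sat(~valid) = {q0, q4, q5, q6}
AF ~valid: least fixpoint, start Z0 = {q0, q4, q5, q6}, add states with every successor in Z. Already a fixed point.
Sat(AF ~valid) = {q0, q4, q5, q6}
AG (AF ~valid): greatest fixpoint, start Z0 = {q0, q4, q5, q6}, keep only states in Sat with every successor in Z. Already a fixed point.
Sat(AG (AF ~valid)) = {q0, q4, q5, q6}
q2 ∉ Sat(AG (AF ~valid)) = {q0, q4, q5, q6}, so the formula does not hold at q2.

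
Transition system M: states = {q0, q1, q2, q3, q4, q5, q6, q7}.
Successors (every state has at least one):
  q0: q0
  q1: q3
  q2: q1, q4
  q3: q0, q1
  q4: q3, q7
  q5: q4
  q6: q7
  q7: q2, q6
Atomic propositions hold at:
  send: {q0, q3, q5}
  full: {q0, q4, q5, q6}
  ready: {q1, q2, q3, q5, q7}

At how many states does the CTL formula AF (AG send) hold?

1

AG send: greatest fixpoint, start Z0 = {q0, q3, q5}, keep only states in Sat with every successor in Z. Z1 = {q0}; fixed.
Sat(AG send) = {q0}
AF (AG send): least fixpoint, start Z0 = {q0}, add states with every successor in Z. Already a fixed point.
Sat(AF (AG send)) = {q0}
|Sat(AF (AG send))| = |{q0}| = 1.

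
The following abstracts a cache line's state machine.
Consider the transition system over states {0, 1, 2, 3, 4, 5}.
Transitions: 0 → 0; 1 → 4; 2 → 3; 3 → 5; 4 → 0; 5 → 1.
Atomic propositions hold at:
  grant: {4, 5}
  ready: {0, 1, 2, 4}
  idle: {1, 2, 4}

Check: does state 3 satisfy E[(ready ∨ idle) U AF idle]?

Yes

Sat(ready ∨ idle) = {0, 1, 2, 4}
AF idle: least fixpoint, start Z0 = {1, 2, 4}, add states with every successor in Z. Z1 = {1, 2, 4, 5}; Z2 = {1, 2, 3, 4, 5}; fixed.
Sat(AF idle) = {1, 2, 3, 4, 5}
E[(ready ∨ idle) U AF idle]: least fixpoint, start Z0 = Sat(AF idle) = {1, 2, 3, 4, 5}, add states in Sat(ready ∨ idle) with some successor in Z. Already a fixed point.
Sat(E[(ready ∨ idle) U AF idle]) = {1, 2, 3, 4, 5}
3 ∈ Sat(E[(ready ∨ idle) U AF idle]) = {1, 2, 3, 4, 5}, so the formula holds at 3.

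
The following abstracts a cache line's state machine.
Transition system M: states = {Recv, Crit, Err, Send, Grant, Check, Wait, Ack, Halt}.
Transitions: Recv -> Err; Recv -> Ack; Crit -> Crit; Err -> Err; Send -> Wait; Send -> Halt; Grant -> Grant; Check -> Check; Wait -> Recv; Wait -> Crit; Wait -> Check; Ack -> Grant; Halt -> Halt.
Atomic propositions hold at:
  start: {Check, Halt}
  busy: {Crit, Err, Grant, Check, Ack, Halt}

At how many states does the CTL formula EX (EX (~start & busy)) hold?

Sat(~start) = {Recv, Crit, Err, Send, Grant, Wait, Ack}
Sat(~start & busy) = {Crit, Err, Grant, Ack}
Sat(EX (~start & busy)) = {s : some successor in {Crit, Err, Grant, Ack}} = {Recv, Crit, Err, Grant, Wait, Ack}
Sat(EX (EX (~start & busy))) = {s : some successor in {Recv, Crit, Err, Grant, Wait, Ack}} = {Recv, Crit, Err, Send, Grant, Wait, Ack}
|Sat(EX (EX (~start & busy)))| = |{Recv, Crit, Err, Send, Grant, Wait, Ack}| = 7.

7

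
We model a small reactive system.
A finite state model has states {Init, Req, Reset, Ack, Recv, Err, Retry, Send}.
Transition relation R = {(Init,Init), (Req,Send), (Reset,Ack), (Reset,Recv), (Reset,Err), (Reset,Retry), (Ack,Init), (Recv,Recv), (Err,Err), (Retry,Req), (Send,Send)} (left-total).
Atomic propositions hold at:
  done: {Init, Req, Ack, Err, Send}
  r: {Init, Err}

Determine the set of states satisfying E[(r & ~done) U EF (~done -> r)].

Sat(~done) = {Reset, Recv, Retry}
Sat(r & ~done) = ∅
Sat(~done -> r) = {Init, Req, Ack, Err, Send}
EF (~done -> r): least fixpoint, start Z0 = {Init, Req, Ack, Err, Send}, add states with some successor in Z. Z1 = {Init, Req, Reset, Ack, Err, Retry, Send}; fixed.
Sat(EF (~done -> r)) = {Init, Req, Reset, Ack, Err, Retry, Send}
E[(r & ~done) U EF (~done -> r)]: least fixpoint, start Z0 = Sat(EF (~done -> r)) = {Init, Req, Reset, Ack, Err, Retry, Send}, add states in Sat(r & ~done) with some successor in Z. Already a fixed point.
Sat(E[(r & ~done) U EF (~done -> r)]) = {Init, Req, Reset, Ack, Err, Retry, Send}

{Init, Req, Reset, Ack, Err, Retry, Send}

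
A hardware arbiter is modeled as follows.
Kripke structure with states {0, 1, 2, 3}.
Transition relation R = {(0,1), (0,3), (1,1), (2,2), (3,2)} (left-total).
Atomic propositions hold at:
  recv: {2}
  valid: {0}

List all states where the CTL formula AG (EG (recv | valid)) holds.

Sat(recv | valid) = {0, 2}
EG (recv | valid): greatest fixpoint, start Z0 = {0, 2}, keep only states in Sat with some successor in Z. Z1 = {2}; fixed.
Sat(EG (recv | valid)) = {2}
AG (EG (recv | valid)): greatest fixpoint, start Z0 = {2}, keep only states in Sat with every successor in Z. Already a fixed point.
Sat(AG (EG (recv | valid))) = {2}

{2}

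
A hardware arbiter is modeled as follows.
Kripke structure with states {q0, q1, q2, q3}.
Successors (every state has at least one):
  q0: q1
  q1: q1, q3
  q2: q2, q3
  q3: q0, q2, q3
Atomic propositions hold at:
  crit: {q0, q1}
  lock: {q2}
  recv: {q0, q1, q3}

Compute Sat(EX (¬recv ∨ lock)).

{q2, q3}

Sat(¬recv) = {q2}
Sat(¬recv ∨ lock) = {q2}
Sat(EX (¬recv ∨ lock)) = {s : some successor in {q2}} = {q2, q3}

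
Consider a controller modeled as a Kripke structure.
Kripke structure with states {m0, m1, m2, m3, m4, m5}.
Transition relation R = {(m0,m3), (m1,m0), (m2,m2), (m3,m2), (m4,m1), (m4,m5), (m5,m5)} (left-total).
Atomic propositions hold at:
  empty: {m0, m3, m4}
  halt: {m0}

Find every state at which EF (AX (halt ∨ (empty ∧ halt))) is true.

Sat(empty ∧ halt) = {m0}
Sat(halt ∨ (empty ∧ halt)) = {m0}
Sat(AX (halt ∨ (empty ∧ halt))) = {s : every successor in {m0}} = {m1}
EF (AX (halt ∨ (empty ∧ halt))): least fixpoint, start Z0 = {m1}, add states with some successor in Z. Z1 = {m1, m4}; fixed.
Sat(EF (AX (halt ∨ (empty ∧ halt)))) = {m1, m4}

{m1, m4}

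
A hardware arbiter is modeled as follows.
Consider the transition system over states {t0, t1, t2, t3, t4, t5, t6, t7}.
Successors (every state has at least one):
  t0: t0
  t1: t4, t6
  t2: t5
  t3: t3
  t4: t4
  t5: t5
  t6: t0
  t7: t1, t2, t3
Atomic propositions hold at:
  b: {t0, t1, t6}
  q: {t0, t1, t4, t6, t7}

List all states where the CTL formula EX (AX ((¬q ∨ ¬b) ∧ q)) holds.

{t1, t4}

Sat(¬q) = {t2, t3, t5}
Sat(¬b) = {t2, t3, t4, t5, t7}
Sat(¬q ∨ ¬b) = {t2, t3, t4, t5, t7}
Sat((¬q ∨ ¬b) ∧ q) = {t4, t7}
Sat(AX ((¬q ∨ ¬b) ∧ q)) = {s : every successor in {t4, t7}} = {t4}
Sat(EX (AX ((¬q ∨ ¬b) ∧ q))) = {s : some successor in {t4}} = {t1, t4}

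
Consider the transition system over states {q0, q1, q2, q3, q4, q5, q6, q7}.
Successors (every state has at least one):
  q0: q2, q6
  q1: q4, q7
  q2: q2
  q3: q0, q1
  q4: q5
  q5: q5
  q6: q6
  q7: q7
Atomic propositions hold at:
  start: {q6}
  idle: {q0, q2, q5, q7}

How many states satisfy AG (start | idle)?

Sat(start | idle) = {q0, q2, q5, q6, q7}
AG (start | idle): greatest fixpoint, start Z0 = {q0, q2, q5, q6, q7}, keep only states in Sat with every successor in Z. Already a fixed point.
Sat(AG (start | idle)) = {q0, q2, q5, q6, q7}
|Sat(AG (start | idle))| = |{q0, q2, q5, q6, q7}| = 5.

5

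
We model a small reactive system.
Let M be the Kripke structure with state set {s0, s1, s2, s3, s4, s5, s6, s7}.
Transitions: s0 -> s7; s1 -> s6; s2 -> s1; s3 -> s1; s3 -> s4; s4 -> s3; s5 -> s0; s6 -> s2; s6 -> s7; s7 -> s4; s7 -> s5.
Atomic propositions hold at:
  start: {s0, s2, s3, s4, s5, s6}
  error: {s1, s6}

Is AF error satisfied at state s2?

AF error: least fixpoint, start Z0 = {s1, s6}, add states with every successor in Z. Z1 = {s1, s2, s6}; fixed.
Sat(AF error) = {s1, s2, s6}
s2 ∈ Sat(AF error) = {s1, s2, s6}, so the formula holds at s2.

Yes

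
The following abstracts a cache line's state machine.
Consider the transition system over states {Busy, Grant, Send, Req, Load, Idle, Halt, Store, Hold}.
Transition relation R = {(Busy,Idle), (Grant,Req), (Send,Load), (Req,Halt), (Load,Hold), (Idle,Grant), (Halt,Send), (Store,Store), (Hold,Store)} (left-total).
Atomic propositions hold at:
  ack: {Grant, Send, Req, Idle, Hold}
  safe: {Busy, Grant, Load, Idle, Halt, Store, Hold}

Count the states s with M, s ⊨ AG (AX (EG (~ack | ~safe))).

2

Sat(~ack) = {Busy, Load, Halt, Store}
Sat(~safe) = {Send, Req}
Sat(~ack | ~safe) = {Busy, Send, Req, Load, Halt, Store}
EG (~ack | ~safe): greatest fixpoint, start Z0 = {Busy, Send, Req, Load, Halt, Store}, keep only states in Sat with some successor in Z. Z1 = {Send, Req, Halt, Store}; Z2 = {Req, Halt, Store}; Z3 = {Req, Store}; Z4 = {Store}; fixed.
Sat(EG (~ack | ~safe)) = {Store}
Sat(AX (EG (~ack | ~safe))) = {s : every successor in {Store}} = {Store, Hold}
AG (AX (EG (~ack | ~safe))): greatest fixpoint, start Z0 = {Store, Hold}, keep only states in Sat with every successor in Z. Already a fixed point.
Sat(AG (AX (EG (~ack | ~safe)))) = {Store, Hold}
|Sat(AG (AX (EG (~ack | ~safe))))| = |{Store, Hold}| = 2.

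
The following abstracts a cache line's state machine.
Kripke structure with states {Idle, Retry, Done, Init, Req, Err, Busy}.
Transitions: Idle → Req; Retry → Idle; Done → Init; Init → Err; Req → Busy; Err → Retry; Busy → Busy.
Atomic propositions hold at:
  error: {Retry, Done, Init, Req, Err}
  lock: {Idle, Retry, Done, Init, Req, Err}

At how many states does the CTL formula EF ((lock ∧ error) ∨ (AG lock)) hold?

6

Sat(lock ∧ error) = {Retry, Done, Init, Req, Err}
AG lock: greatest fixpoint, start Z0 = {Idle, Retry, Done, Init, Req, Err}, keep only states in Sat with every successor in Z. Z1 = {Idle, Retry, Done, Init, Err}; Z2 = {Retry, Done, Init, Err}; Z3 = {Done, Init, Err}; Z4 = {Done, Init}; Z5 = {Done}; Z6 = ∅; fixed.
Sat(AG lock) = ∅
Sat((lock ∧ error) ∨ (AG lock)) = {Retry, Done, Init, Req, Err}
EF ((lock ∧ error) ∨ (AG lock)): least fixpoint, start Z0 = {Retry, Done, Init, Req, Err}, add states with some successor in Z. Z1 = {Idle, Retry, Done, Init, Req, Err}; fixed.
Sat(EF ((lock ∧ error) ∨ (AG lock))) = {Idle, Retry, Done, Init, Req, Err}
|Sat(EF ((lock ∧ error) ∨ (AG lock)))| = |{Idle, Retry, Done, Init, Req, Err}| = 6.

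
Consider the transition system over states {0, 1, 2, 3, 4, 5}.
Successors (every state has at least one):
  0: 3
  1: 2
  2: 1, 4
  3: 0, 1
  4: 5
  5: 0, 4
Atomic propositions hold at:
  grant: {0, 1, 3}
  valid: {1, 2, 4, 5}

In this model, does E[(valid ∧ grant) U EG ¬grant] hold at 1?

Sat(valid ∧ grant) = {1}
Sat(¬grant) = {2, 4, 5}
EG ¬grant: greatest fixpoint, start Z0 = {2, 4, 5}, keep only states in Sat with some successor in Z. Already a fixed point.
Sat(EG ¬grant) = {2, 4, 5}
E[(valid ∧ grant) U EG ¬grant]: least fixpoint, start Z0 = Sat(EG ¬grant) = {2, 4, 5}, add states in Sat(valid ∧ grant) with some successor in Z. Z1 = {1, 2, 4, 5}; fixed.
Sat(E[(valid ∧ grant) U EG ¬grant]) = {1, 2, 4, 5}
1 ∈ Sat(E[(valid ∧ grant) U EG ¬grant]) = {1, 2, 4, 5}, so the formula holds at 1.

Yes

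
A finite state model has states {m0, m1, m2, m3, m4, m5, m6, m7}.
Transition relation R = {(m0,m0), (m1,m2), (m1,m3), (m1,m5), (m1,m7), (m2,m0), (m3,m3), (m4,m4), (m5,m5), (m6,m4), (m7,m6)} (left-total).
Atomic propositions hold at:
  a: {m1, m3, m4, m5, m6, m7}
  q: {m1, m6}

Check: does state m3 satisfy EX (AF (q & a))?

Sat(q & a) = {m1, m6}
AF (q & a): least fixpoint, start Z0 = {m1, m6}, add states with every successor in Z. Z1 = {m1, m6, m7}; fixed.
Sat(AF (q & a)) = {m1, m6, m7}
Sat(EX (AF (q & a))) = {s : some successor in {m1, m6, m7}} = {m1, m7}
m3 ∉ Sat(EX (AF (q & a))) = {m1, m7}, so the formula does not hold at m3.

No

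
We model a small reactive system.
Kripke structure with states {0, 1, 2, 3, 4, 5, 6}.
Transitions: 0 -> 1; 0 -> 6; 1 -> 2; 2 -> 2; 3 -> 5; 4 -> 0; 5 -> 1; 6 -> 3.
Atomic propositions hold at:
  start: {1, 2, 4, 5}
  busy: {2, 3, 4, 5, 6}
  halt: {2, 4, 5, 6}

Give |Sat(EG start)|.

3

EG start: greatest fixpoint, start Z0 = {1, 2, 4, 5}, keep only states in Sat with some successor in Z. Z1 = {1, 2, 5}; fixed.
Sat(EG start) = {1, 2, 5}
|Sat(EG start)| = |{1, 2, 5}| = 3.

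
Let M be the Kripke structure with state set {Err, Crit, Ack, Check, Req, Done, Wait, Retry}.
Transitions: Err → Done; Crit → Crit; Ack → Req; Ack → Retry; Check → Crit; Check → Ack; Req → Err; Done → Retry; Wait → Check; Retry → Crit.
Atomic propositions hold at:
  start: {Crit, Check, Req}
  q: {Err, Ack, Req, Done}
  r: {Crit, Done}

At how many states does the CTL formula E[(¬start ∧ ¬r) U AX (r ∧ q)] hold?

1

Sat(¬start) = {Err, Ack, Done, Wait, Retry}
Sat(¬r) = {Err, Ack, Check, Req, Wait, Retry}
Sat(¬start ∧ ¬r) = {Err, Ack, Wait, Retry}
Sat(r ∧ q) = {Done}
Sat(AX (r ∧ q)) = {s : every successor in {Done}} = {Err}
E[(¬start ∧ ¬r) U AX (r ∧ q)]: least fixpoint, start Z0 = Sat(AX (r ∧ q)) = {Err}, add states in Sat(¬start ∧ ¬r) with some successor in Z. Already a fixed point.
Sat(E[(¬start ∧ ¬r) U AX (r ∧ q)]) = {Err}
|Sat(E[(¬start ∧ ¬r) U AX (r ∧ q)])| = |{Err}| = 1.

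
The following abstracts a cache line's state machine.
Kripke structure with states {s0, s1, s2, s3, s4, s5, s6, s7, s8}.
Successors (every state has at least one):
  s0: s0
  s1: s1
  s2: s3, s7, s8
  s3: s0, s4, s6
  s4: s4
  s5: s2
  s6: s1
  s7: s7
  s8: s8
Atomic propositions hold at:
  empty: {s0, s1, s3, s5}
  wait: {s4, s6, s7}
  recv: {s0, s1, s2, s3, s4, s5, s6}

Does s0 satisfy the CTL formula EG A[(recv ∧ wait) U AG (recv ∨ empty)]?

Yes

Sat(recv ∧ wait) = {s4, s6}
Sat(recv ∨ empty) = {s0, s1, s2, s3, s4, s5, s6}
AG (recv ∨ empty): greatest fixpoint, start Z0 = {s0, s1, s2, s3, s4, s5, s6}, keep only states in Sat with every successor in Z. Z1 = {s0, s1, s3, s4, s5, s6}; Z2 = {s0, s1, s3, s4, s6}; fixed.
Sat(AG (recv ∨ empty)) = {s0, s1, s3, s4, s6}
A[(recv ∧ wait) U AG (recv ∨ empty)]: least fixpoint, start Z0 = Sat(AG (recv ∨ empty)) = {s0, s1, s3, s4, s6}, add states in Sat(recv ∧ wait) with every successor in Z. Already a fixed point.
Sat(A[(recv ∧ wait) U AG (recv ∨ empty)]) = {s0, s1, s3, s4, s6}
EG A[(recv ∧ wait) U AG (recv ∨ empty)]: greatest fixpoint, start Z0 = {s0, s1, s3, s4, s6}, keep only states in Sat with some successor in Z. Already a fixed point.
Sat(EG A[(recv ∧ wait) U AG (recv ∨ empty)]) = {s0, s1, s3, s4, s6}
s0 ∈ Sat(EG A[(recv ∧ wait) U AG (recv ∨ empty)]) = {s0, s1, s3, s4, s6}, so the formula holds at s0.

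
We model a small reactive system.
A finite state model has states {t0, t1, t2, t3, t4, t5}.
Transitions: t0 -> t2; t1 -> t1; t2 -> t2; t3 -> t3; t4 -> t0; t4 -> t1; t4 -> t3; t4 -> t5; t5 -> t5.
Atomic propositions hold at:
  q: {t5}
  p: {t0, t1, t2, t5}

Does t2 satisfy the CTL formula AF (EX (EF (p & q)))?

No

Sat(p & q) = {t5}
EF (p & q): least fixpoint, start Z0 = {t5}, add states with some successor in Z. Z1 = {t4, t5}; fixed.
Sat(EF (p & q)) = {t4, t5}
Sat(EX (EF (p & q))) = {s : some successor in {t4, t5}} = {t4, t5}
AF (EX (EF (p & q))): least fixpoint, start Z0 = {t4, t5}, add states with every successor in Z. Already a fixed point.
Sat(AF (EX (EF (p & q)))) = {t4, t5}
t2 ∉ Sat(AF (EX (EF (p & q)))) = {t4, t5}, so the formula does not hold at t2.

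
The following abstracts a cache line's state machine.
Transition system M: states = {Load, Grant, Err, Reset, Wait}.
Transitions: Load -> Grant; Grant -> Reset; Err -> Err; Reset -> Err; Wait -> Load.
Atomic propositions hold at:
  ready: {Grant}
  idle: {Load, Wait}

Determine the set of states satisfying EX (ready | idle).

Sat(ready | idle) = {Load, Grant, Wait}
Sat(EX (ready | idle)) = {s : some successor in {Load, Grant, Wait}} = {Load, Wait}

{Load, Wait}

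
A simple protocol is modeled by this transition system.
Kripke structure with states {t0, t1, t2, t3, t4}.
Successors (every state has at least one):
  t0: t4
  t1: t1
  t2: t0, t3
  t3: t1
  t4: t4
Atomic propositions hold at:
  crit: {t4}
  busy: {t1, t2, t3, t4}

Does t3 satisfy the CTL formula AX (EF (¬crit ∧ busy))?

Yes

Sat(¬crit) = {t0, t1, t2, t3}
Sat(¬crit ∧ busy) = {t1, t2, t3}
EF (¬crit ∧ busy): least fixpoint, start Z0 = {t1, t2, t3}, add states with some successor in Z. Already a fixed point.
Sat(EF (¬crit ∧ busy)) = {t1, t2, t3}
Sat(AX (EF (¬crit ∧ busy))) = {s : every successor in {t1, t2, t3}} = {t1, t3}
t3 ∈ Sat(AX (EF (¬crit ∧ busy))) = {t1, t3}, so the formula holds at t3.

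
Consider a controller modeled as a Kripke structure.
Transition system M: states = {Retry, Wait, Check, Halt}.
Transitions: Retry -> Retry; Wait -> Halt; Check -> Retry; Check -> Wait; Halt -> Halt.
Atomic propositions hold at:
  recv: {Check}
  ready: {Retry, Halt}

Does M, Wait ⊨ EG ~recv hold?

Yes

Sat(~recv) = {Retry, Wait, Halt}
EG ~recv: greatest fixpoint, start Z0 = {Retry, Wait, Halt}, keep only states in Sat with some successor in Z. Already a fixed point.
Sat(EG ~recv) = {Retry, Wait, Halt}
Wait ∈ Sat(EG ~recv) = {Retry, Wait, Halt}, so the formula holds at Wait.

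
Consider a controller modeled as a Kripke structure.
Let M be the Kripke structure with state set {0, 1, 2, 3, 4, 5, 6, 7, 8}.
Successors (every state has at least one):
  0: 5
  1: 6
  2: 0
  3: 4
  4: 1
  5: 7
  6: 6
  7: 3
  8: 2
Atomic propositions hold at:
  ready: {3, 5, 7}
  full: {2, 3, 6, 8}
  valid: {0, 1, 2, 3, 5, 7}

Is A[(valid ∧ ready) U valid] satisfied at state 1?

Sat(valid ∧ ready) = {3, 5, 7}
A[(valid ∧ ready) U valid]: least fixpoint, start Z0 = Sat(valid) = {0, 1, 2, 3, 5, 7}, add states in Sat(valid ∧ ready) with every successor in Z. Already a fixed point.
Sat(A[(valid ∧ ready) U valid]) = {0, 1, 2, 3, 5, 7}
1 ∈ Sat(A[(valid ∧ ready) U valid]) = {0, 1, 2, 3, 5, 7}, so the formula holds at 1.

Yes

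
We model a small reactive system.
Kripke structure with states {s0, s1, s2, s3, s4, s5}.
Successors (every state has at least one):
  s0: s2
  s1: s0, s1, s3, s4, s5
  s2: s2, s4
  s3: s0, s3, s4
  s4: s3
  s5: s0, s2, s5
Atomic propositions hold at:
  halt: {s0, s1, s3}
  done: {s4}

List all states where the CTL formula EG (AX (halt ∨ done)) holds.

Sat(halt ∨ done) = {s0, s1, s3, s4}
Sat(AX (halt ∨ done)) = {s : every successor in {s0, s1, s3, s4}} = {s3, s4}
EG (AX (halt ∨ done)): greatest fixpoint, start Z0 = {s3, s4}, keep only states in Sat with some successor in Z. Already a fixed point.
Sat(EG (AX (halt ∨ done))) = {s3, s4}

{s3, s4}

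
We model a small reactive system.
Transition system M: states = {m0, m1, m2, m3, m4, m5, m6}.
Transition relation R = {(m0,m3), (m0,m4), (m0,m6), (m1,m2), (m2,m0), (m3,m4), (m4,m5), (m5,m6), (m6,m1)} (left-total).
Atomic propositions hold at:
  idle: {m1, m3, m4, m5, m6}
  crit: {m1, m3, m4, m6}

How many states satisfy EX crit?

Sat(EX crit) = {s : some successor in {m1, m3, m4, m6}} = {m0, m3, m5, m6}
|Sat(EX crit)| = |{m0, m3, m5, m6}| = 4.

4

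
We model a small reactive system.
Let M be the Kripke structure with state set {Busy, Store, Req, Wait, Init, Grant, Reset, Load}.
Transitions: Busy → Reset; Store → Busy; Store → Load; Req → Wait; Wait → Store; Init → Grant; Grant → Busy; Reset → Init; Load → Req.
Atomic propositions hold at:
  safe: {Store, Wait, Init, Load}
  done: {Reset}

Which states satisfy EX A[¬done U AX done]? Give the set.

{Store, Init, Grant, Reset}

Sat(¬done) = {Busy, Store, Req, Wait, Init, Grant, Load}
Sat(AX done) = {s : every successor in {Reset}} = {Busy}
A[¬done U AX done]: least fixpoint, start Z0 = Sat(AX done) = {Busy}, add states in Sat(¬done) with every successor in Z. Z1 = {Busy, Grant}; Z2 = {Busy, Init, Grant}; fixed.
Sat(A[¬done U AX done]) = {Busy, Init, Grant}
Sat(EX A[¬done U AX done]) = {s : some successor in {Busy, Init, Grant}} = {Store, Init, Grant, Reset}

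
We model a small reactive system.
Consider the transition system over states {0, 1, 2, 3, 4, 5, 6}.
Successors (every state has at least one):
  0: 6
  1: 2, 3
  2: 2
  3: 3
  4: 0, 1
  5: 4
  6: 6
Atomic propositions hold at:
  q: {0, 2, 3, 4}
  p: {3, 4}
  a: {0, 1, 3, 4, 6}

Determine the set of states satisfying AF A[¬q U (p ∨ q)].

{0, 1, 2, 3, 4, 5}

Sat(¬q) = {1, 5, 6}
Sat(p ∨ q) = {0, 2, 3, 4}
A[¬q U (p ∨ q)]: least fixpoint, start Z0 = Sat((p ∨ q)) = {0, 2, 3, 4}, add states in Sat(¬q) with every successor in Z. Z1 = {0, 1, 2, 3, 4, 5}; fixed.
Sat(A[¬q U (p ∨ q)]) = {0, 1, 2, 3, 4, 5}
AF A[¬q U (p ∨ q)]: least fixpoint, start Z0 = {0, 1, 2, 3, 4, 5}, add states with every successor in Z. Already a fixed point.
Sat(AF A[¬q U (p ∨ q)]) = {0, 1, 2, 3, 4, 5}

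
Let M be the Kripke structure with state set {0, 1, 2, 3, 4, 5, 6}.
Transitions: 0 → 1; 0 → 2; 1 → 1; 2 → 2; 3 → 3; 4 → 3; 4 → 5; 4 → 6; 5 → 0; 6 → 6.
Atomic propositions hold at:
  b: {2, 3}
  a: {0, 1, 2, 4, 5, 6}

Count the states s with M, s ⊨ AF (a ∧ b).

1

Sat(a ∧ b) = {2}
AF (a ∧ b): least fixpoint, start Z0 = {2}, add states with every successor in Z. Already a fixed point.
Sat(AF (a ∧ b)) = {2}
|Sat(AF (a ∧ b))| = |{2}| = 1.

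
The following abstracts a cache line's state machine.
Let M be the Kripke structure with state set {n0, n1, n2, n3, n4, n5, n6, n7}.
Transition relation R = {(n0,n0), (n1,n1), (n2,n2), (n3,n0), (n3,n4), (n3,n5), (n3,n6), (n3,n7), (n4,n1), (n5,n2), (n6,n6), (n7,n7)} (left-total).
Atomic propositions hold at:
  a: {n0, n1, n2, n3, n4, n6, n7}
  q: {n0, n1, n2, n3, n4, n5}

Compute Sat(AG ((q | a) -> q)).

{n0, n1, n2, n4, n5}

Sat(q | a) = {n0, n1, n2, n3, n4, n5, n6, n7}
Sat((q | a) -> q) = {n0, n1, n2, n3, n4, n5}
AG ((q | a) -> q): greatest fixpoint, start Z0 = {n0, n1, n2, n3, n4, n5}, keep only states in Sat with every successor in Z. Z1 = {n0, n1, n2, n4, n5}; fixed.
Sat(AG ((q | a) -> q)) = {n0, n1, n2, n4, n5}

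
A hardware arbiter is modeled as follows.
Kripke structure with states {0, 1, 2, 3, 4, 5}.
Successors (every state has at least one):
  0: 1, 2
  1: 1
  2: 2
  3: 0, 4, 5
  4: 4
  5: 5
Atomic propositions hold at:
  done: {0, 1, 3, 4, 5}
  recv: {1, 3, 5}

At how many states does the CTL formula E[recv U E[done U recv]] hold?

4

E[done U recv]: least fixpoint, start Z0 = Sat(recv) = {1, 3, 5}, add states in Sat(done) with some successor in Z. Z1 = {0, 1, 3, 5}; fixed.
Sat(E[done U recv]) = {0, 1, 3, 5}
E[recv U E[done U recv]]: least fixpoint, start Z0 = Sat(E[done U recv]) = {0, 1, 3, 5}, add states in Sat(recv) with some successor in Z. Already a fixed point.
Sat(E[recv U E[done U recv]]) = {0, 1, 3, 5}
|Sat(E[recv U E[done U recv]])| = |{0, 1, 3, 5}| = 4.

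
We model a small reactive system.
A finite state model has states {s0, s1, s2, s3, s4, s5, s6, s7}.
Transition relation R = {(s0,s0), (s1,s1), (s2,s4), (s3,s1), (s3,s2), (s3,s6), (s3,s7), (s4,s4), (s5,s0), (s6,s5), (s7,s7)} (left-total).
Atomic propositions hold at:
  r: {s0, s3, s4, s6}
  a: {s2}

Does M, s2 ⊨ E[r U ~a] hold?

Sat(~a) = {s0, s1, s3, s4, s5, s6, s7}
E[r U ~a]: least fixpoint, start Z0 = Sat(~a) = {s0, s1, s3, s4, s5, s6, s7}, add states in Sat(r) with some successor in Z. Already a fixed point.
Sat(E[r U ~a]) = {s0, s1, s3, s4, s5, s6, s7}
s2 ∉ Sat(E[r U ~a]) = {s0, s1, s3, s4, s5, s6, s7}, so the formula does not hold at s2.

No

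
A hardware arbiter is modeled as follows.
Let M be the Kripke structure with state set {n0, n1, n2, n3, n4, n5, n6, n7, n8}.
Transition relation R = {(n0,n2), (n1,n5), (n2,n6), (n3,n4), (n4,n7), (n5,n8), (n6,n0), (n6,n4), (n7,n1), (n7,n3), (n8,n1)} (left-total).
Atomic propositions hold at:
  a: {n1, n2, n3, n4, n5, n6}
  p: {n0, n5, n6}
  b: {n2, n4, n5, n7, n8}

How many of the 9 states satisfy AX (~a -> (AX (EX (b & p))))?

Sat(~a) = {n0, n7, n8}
Sat(b & p) = {n5}
Sat(EX (b & p)) = {s : some successor in {n5}} = {n1}
Sat(AX (EX (b & p))) = {s : every successor in {n1}} = {n8}
Sat(~a -> (AX (EX (b & p)))) = {n1, n2, n3, n4, n5, n6, n8}
Sat(AX (~a -> (AX (EX (b & p))))) = {s : every successor in {n1, n2, n3, n4, n5, n6, n8}} = {n0, n1, n2, n3, n5, n7, n8}
|Sat(AX (~a -> (AX (EX (b & p)))))| = |{n0, n1, n2, n3, n5, n7, n8}| = 7.

7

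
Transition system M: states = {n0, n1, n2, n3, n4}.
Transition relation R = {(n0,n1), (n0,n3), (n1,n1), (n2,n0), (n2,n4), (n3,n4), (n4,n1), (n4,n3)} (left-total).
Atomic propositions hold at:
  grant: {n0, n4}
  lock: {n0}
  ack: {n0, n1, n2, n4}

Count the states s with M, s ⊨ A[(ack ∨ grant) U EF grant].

Sat(ack ∨ grant) = {n0, n1, n2, n4}
EF grant: least fixpoint, start Z0 = {n0, n4}, add states with some successor in Z. Z1 = {n0, n2, n3, n4}; fixed.
Sat(EF grant) = {n0, n2, n3, n4}
A[(ack ∨ grant) U EF grant]: least fixpoint, start Z0 = Sat(EF grant) = {n0, n2, n3, n4}, add states in Sat(ack ∨ grant) with every successor in Z. Already a fixed point.
Sat(A[(ack ∨ grant) U EF grant]) = {n0, n2, n3, n4}
|Sat(A[(ack ∨ grant) U EF grant])| = |{n0, n2, n3, n4}| = 4.

4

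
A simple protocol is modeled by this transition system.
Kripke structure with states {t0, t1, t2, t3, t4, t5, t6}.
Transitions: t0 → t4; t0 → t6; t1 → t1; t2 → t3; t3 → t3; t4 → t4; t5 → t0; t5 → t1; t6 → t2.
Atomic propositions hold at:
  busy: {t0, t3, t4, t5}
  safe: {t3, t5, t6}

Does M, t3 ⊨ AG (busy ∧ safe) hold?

Yes

Sat(busy ∧ safe) = {t3, t5}
AG (busy ∧ safe): greatest fixpoint, start Z0 = {t3, t5}, keep only states in Sat with every successor in Z. Z1 = {t3}; fixed.
Sat(AG (busy ∧ safe)) = {t3}
t3 ∈ Sat(AG (busy ∧ safe)) = {t3}, so the formula holds at t3.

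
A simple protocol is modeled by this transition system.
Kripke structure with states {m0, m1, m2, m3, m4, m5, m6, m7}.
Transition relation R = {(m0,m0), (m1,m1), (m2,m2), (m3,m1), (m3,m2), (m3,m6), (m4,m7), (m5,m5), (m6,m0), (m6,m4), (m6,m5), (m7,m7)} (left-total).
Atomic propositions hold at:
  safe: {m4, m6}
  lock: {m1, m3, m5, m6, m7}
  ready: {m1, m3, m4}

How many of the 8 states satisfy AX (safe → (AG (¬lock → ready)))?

7

Sat(¬lock) = {m0, m2, m4}
Sat(¬lock → ready) = {m1, m3, m4, m5, m6, m7}
AG (¬lock → ready): greatest fixpoint, start Z0 = {m1, m3, m4, m5, m6, m7}, keep only states in Sat with every successor in Z. Z1 = {m1, m4, m5, m7}; fixed.
Sat(AG (¬lock → ready)) = {m1, m4, m5, m7}
Sat(safe → (AG (¬lock → ready))) = {m0, m1, m2, m3, m4, m5, m7}
Sat(AX (safe → (AG (¬lock → ready)))) = {s : every successor in {m0, m1, m2, m3, m4, m5, m7}} = {m0, m1, m2, m4, m5, m6, m7}
|Sat(AX (safe → (AG (¬lock → ready))))| = |{m0, m1, m2, m4, m5, m6, m7}| = 7.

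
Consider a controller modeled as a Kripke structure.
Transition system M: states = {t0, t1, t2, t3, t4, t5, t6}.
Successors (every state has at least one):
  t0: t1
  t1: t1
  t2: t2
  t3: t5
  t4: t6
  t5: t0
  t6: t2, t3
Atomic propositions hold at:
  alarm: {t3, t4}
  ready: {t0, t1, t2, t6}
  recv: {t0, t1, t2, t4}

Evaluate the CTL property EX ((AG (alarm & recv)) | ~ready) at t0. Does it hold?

No

Sat(alarm & recv) = {t4}
AG (alarm & recv): greatest fixpoint, start Z0 = {t4}, keep only states in Sat with every successor in Z. Z1 = ∅; fixed.
Sat(AG (alarm & recv)) = ∅
Sat(~ready) = {t3, t4, t5}
Sat((AG (alarm & recv)) | ~ready) = {t3, t4, t5}
Sat(EX ((AG (alarm & recv)) | ~ready)) = {s : some successor in {t3, t4, t5}} = {t3, t6}
t0 ∉ Sat(EX ((AG (alarm & recv)) | ~ready)) = {t3, t6}, so the formula does not hold at t0.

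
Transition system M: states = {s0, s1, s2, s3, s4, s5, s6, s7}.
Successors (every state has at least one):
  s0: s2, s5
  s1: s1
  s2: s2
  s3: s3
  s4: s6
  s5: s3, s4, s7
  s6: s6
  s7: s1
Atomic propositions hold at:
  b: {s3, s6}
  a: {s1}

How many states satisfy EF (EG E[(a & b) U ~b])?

Sat(a & b) = ∅
Sat(~b) = {s0, s1, s2, s4, s5, s7}
E[(a & b) U ~b]: least fixpoint, start Z0 = Sat(~b) = {s0, s1, s2, s4, s5, s7}, add states in Sat(a & b) with some successor in Z. Already a fixed point.
Sat(E[(a & b) U ~b]) = {s0, s1, s2, s4, s5, s7}
EG E[(a & b) U ~b]: greatest fixpoint, start Z0 = {s0, s1, s2, s4, s5, s7}, keep only states in Sat with some successor in Z. Z1 = {s0, s1, s2, s5, s7}; fixed.
Sat(EG E[(a & b) U ~b]) = {s0, s1, s2, s5, s7}
EF (EG E[(a & b) U ~b]): least fixpoint, start Z0 = {s0, s1, s2, s5, s7}, add states with some successor in Z. Already a fixed point.
Sat(EF (EG E[(a & b) U ~b])) = {s0, s1, s2, s5, s7}
|Sat(EF (EG E[(a & b) U ~b]))| = |{s0, s1, s2, s5, s7}| = 5.

5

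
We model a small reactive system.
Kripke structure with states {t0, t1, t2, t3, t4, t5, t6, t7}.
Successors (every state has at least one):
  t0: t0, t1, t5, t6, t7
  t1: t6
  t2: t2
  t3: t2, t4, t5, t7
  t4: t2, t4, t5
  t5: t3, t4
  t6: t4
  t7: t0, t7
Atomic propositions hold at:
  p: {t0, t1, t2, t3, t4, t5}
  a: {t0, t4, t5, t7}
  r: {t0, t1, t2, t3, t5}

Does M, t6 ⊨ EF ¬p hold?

Sat(¬p) = {t6, t7}
EF ¬p: least fixpoint, start Z0 = {t6, t7}, add states with some successor in Z. Z1 = {t0, t1, t3, t6, t7}; Z2 = {t0, t1, t3, t5, t6, t7}; Z3 = {t0, t1, t3, t4, t5, t6, t7}; fixed.
Sat(EF ¬p) = {t0, t1, t3, t4, t5, t6, t7}
t6 ∈ Sat(EF ¬p) = {t0, t1, t3, t4, t5, t6, t7}, so the formula holds at t6.

Yes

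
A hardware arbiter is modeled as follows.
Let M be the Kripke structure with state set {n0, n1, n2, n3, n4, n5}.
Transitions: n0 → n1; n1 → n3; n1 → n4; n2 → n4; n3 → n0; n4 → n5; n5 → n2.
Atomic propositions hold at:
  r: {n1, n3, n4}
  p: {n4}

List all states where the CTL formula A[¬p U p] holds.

Sat(¬p) = {n0, n1, n2, n3, n5}
A[¬p U p]: least fixpoint, start Z0 = Sat(p) = {n4}, add states in Sat(¬p) with every successor in Z. Z1 = {n2, n4}; Z2 = {n2, n4, n5}; fixed.
Sat(A[¬p U p]) = {n2, n4, n5}

{n2, n4, n5}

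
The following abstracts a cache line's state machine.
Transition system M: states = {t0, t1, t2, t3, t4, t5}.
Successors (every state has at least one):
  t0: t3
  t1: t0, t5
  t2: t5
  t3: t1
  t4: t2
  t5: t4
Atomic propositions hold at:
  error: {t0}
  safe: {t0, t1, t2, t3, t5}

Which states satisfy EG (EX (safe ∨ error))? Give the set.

{t0, t1, t3}

Sat(safe ∨ error) = {t0, t1, t2, t3, t5}
Sat(EX (safe ∨ error)) = {s : some successor in {t0, t1, t2, t3, t5}} = {t0, t1, t2, t3, t4}
EG (EX (safe ∨ error)): greatest fixpoint, start Z0 = {t0, t1, t2, t3, t4}, keep only states in Sat with some successor in Z. Z1 = {t0, t1, t3, t4}; Z2 = {t0, t1, t3}; fixed.
Sat(EG (EX (safe ∨ error))) = {t0, t1, t3}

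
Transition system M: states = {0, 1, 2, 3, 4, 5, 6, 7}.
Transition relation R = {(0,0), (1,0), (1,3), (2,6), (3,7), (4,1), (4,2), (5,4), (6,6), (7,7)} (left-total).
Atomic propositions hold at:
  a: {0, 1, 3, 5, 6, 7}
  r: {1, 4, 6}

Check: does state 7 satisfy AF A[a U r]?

No

A[a U r]: least fixpoint, start Z0 = Sat(r) = {1, 4, 6}, add states in Sat(a) with every successor in Z. Z1 = {1, 4, 5, 6}; fixed.
Sat(A[a U r]) = {1, 4, 5, 6}
AF A[a U r]: least fixpoint, start Z0 = {1, 4, 5, 6}, add states with every successor in Z. Z1 = {1, 2, 4, 5, 6}; fixed.
Sat(AF A[a U r]) = {1, 2, 4, 5, 6}
7 ∉ Sat(AF A[a U r]) = {1, 2, 4, 5, 6}, so the formula does not hold at 7.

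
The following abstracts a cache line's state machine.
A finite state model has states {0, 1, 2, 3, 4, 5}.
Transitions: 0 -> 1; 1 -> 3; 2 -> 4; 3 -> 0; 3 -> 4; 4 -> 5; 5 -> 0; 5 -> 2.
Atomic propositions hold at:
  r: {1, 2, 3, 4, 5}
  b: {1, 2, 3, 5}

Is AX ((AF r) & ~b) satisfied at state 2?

AF r: least fixpoint, start Z0 = {1, 2, 3, 4, 5}, add states with every successor in Z. Z1 = {0, 1, 2, 3, 4, 5}; fixed.
Sat(AF r) = {0, 1, 2, 3, 4, 5}
Sat(~b) = {0, 4}
Sat((AF r) & ~b) = {0, 4}
Sat(AX ((AF r) & ~b)) = {s : every successor in {0, 4}} = {2, 3}
2 ∈ Sat(AX ((AF r) & ~b)) = {2, 3}, so the formula holds at 2.

Yes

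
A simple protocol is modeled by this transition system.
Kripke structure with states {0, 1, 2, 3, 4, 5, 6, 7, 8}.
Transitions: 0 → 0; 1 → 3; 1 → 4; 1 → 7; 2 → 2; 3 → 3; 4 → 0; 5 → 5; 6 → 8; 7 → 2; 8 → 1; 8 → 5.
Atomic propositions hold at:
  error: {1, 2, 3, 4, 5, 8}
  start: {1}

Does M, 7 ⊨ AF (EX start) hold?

No

Sat(EX start) = {s : some successor in {1}} = {8}
AF (EX start): least fixpoint, start Z0 = {8}, add states with every successor in Z. Z1 = {6, 8}; fixed.
Sat(AF (EX start)) = {6, 8}
7 ∉ Sat(AF (EX start)) = {6, 8}, so the formula does not hold at 7.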